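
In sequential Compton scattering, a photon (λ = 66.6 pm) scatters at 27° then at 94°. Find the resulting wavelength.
69.4600 pm

Apply Compton shift twice:

First scattering at θ₁ = 27°:
Δλ₁ = λ_C(1 - cos(27°))
Δλ₁ = 2.4263 × 0.1090
Δλ₁ = 0.2645 pm

After first scattering:
λ₁ = 66.6 + 0.2645 = 66.8645 pm

Second scattering at θ₂ = 94°:
Δλ₂ = λ_C(1 - cos(94°))
Δλ₂ = 2.4263 × 1.0698
Δλ₂ = 2.5956 pm

Final wavelength:
λ₂ = 66.8645 + 2.5956 = 69.4600 pm

Total shift: Δλ_total = 0.2645 + 2.5956 = 2.8600 pm

(Intermediate values are shown rounded; full precision is carried through to the final answer.)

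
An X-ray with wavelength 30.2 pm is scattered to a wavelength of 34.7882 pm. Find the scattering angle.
153.00°

First find the wavelength shift:
Δλ = λ' - λ = 34.7882 - 30.2 = 4.5882 pm

Using Δλ = λ_C(1 - cos θ), with λ_C = h/(m_e·c) ≈ 2.42631024 pm:
cos θ = 1 - Δλ/λ_C
cos θ = 1 - 4.5882/2.42631024
cos θ = -0.891020

θ = arccos(-0.891020)
θ = 153.00°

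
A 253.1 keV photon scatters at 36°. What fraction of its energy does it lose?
0.0864 (or 8.64%)

Calculate initial and final photon energies:

Initial: E₀ = 253.1 keV → λ₀ = 4.8986 pm
Compton shift: Δλ = 0.4634 pm
Final wavelength: λ' = 5.3620 pm
Final energy: E' = 231.2271 keV

Fractional energy loss:
(E₀ - E')/E₀ = (253.1000 - 231.2271)/253.1000
= 21.8729/253.1000
= 0.0864
= 8.64%

(Intermediate values are shown rounded; full precision is carried through to the final answer.)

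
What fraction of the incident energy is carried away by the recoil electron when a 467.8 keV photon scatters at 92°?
0.4865 (or 48.65%)

Calculate initial and final photon energies:

Initial: E₀ = 467.8 keV → λ₀ = 2.6504 pm
Compton shift: Δλ = 2.5110 pm
Final wavelength: λ' = 5.1614 pm
Final energy: E' = 240.2164 keV

Fractional energy loss:
(E₀ - E')/E₀ = (467.8000 - 240.2164)/467.8000
= 227.5836/467.8000
= 0.4865
= 48.65%

(Intermediate values are shown rounded; full precision is carried through to the final answer.)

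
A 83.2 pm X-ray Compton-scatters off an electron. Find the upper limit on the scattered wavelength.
88.0526 pm (at θ = 180°)

The Compton shift is Δλ = λ_C(1 − cos θ).

Since cos θ ranges from −1 to 1, the factor (1 − cos θ) ranges from 0 to 2; the maximum shift occurs at θ = 180° (backscattering):
Δλ_max = 2λ_C = 2 × 2.4263 pm = 4.8526 pm

Maximum scattered wavelength:
λ'_max = λ₀ + Δλ_max = 83.2 + 4.8526 = 88.0526 pm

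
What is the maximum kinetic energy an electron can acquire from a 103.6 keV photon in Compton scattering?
29.8885 keV

Maximum energy transfer occurs at θ = 180° (backscattering).

Initial photon: E₀ = 103.6 keV → λ₀ = 11.9676 pm

Maximum Compton shift (at 180°):
Δλ_max = 2λ_C = 2 × 2.4263 = 4.8526 pm

Final wavelength:
λ' = 11.9676 + 4.8526 = 16.8202 pm

Minimum photon energy (maximum energy to electron):
E'_min = hc/λ' = 73.7115 keV

Maximum electron kinetic energy:
K_max = E₀ - E'_min = 103.6000 - 73.7115 = 29.8885 keV

(Intermediate values are shown rounded; full precision is carried through to the final answer.)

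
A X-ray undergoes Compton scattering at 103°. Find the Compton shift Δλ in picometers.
2.9721 pm

Using the Compton scattering formula:
Δλ = λ_C(1 - cos θ)

where λ_C = h/(m_e·c) ≈ 2.4263 pm is the Compton wavelength of an electron.

For θ = 103°:
cos(103°) = -0.2250
1 - cos(103°) = 1.2250

Δλ = 2.4263 × 1.2250
Δλ = 2.9721 pm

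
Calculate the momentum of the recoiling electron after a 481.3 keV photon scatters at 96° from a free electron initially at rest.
2.9805e-22 kg·m/s

The electron is initially at rest, so by conservation of momentum:
p⃗_e = p⃗₀ − p⃗'  (incident photon momentum minus scattered photon momentum)

Photon momentum magnitudes (p = h/λ = E/c):
λ₀ = hc/E₀ = 2.5760 pm → p₀ = h/λ₀ = 2.5722e-22 kg·m/s
Δλ = λ_C(1 − cos 96°) = 2.6799 pm
λ' = 5.2560 pm → p' = h/λ' = 1.2607e-22 kg·m/s

The scattered photon makes angle θ = 96° with the incident direction, so by the law of cosines:
|p⃗_e|² = p₀² + p'² − 2p₀p'cos θ
|p⃗_e|² = (2.5722e-22)² + (1.2607e-22)² − 2·2.5722e-22·1.2607e-22·cos(96°)
|p⃗_e| = 2.9805e-22 kg·m/s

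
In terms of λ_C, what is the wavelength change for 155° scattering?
1.9063 λ_C

The Compton shift formula is:
Δλ = λ_C(1 - cos θ)

Dividing both sides by λ_C:
Δλ/λ_C = 1 - cos θ

For θ = 155°:
Δλ/λ_C = 1 - cos(155°)
Δλ/λ_C = 1 - -0.9063
Δλ/λ_C = 1.9063

This means the shift is 1.9063 × λ_C = 4.6253 pm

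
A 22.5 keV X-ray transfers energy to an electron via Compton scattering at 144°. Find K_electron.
1.6600 keV

By energy conservation: K_e = E_initial - E_final

First find the scattered photon energy:
Initial wavelength: λ = hc/E = 55.1041 pm
Compton shift: Δλ = λ_C(1 - cos(144°)) = 4.3892 pm
Final wavelength: λ' = 55.1041 + 4.3892 = 59.4933 pm
Final photon energy: E' = hc/λ' = 20.8400 keV

Electron kinetic energy:
K_e = E - E' = 22.5000 - 20.8400 = 1.6600 keV

(Intermediate values are shown rounded; full precision is carried through to the final answer.)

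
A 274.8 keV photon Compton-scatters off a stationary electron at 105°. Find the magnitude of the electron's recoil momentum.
1.8946e-22 kg·m/s

The electron is initially at rest, so by conservation of momentum:
p⃗_e = p⃗₀ − p⃗'  (incident photon momentum minus scattered photon momentum)

Photon momentum magnitudes (p = h/λ = E/c):
λ₀ = hc/E₀ = 4.5118 pm → p₀ = h/λ₀ = 1.4686e-22 kg·m/s
Δλ = λ_C(1 − cos 105°) = 3.0543 pm
λ' = 7.5661 pm → p' = h/λ' = 8.7576e-23 kg·m/s

The scattered photon makes angle θ = 105° with the incident direction, so by the law of cosines:
|p⃗_e|² = p₀² + p'² − 2p₀p'cos θ
|p⃗_e|² = (1.4686e-22)² + (8.7576e-23)² − 2·1.4686e-22·8.7576e-23·cos(105°)
|p⃗_e| = 1.8946e-22 kg·m/s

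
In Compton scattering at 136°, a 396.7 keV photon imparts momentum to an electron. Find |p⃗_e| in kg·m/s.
2.8441e-22 kg·m/s

The electron is initially at rest, so by conservation of momentum:
p⃗_e = p⃗₀ − p⃗'  (incident photon momentum minus scattered photon momentum)

Photon momentum magnitudes (p = h/λ = E/c):
λ₀ = hc/E₀ = 3.1254 pm → p₀ = h/λ₀ = 2.1201e-22 kg·m/s
Δλ = λ_C(1 − cos 136°) = 4.1717 pm
λ' = 7.2970 pm → p' = h/λ' = 9.0805e-23 kg·m/s

The scattered photon makes angle θ = 136° with the incident direction, so by the law of cosines:
|p⃗_e|² = p₀² + p'² − 2p₀p'cos θ
|p⃗_e|² = (2.1201e-22)² + (9.0805e-23)² − 2·2.1201e-22·9.0805e-23·cos(136°)
|p⃗_e| = 2.8441e-22 kg·m/s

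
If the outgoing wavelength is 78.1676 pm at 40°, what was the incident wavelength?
77.6000 pm

From λ' = λ + Δλ, we have λ = λ' - Δλ

First calculate the Compton shift:
Δλ = λ_C(1 - cos θ)
Δλ = 2.4263 × (1 - cos(40°))
Δλ = 2.4263 × 0.2340
Δλ = 0.5676 pm

Initial wavelength:
λ = λ' - Δλ
λ = 78.1676 - 0.5676
λ = 77.6000 pm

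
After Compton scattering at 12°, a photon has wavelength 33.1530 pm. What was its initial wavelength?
33.1000 pm

From λ' = λ + Δλ, we have λ = λ' - Δλ

First calculate the Compton shift:
Δλ = λ_C(1 - cos θ)
Δλ = 2.4263 × (1 - cos(12°))
Δλ = 2.4263 × 0.0219
Δλ = 0.0530 pm

Initial wavelength:
λ = λ' - Δλ
λ = 33.1530 - 0.0530
λ = 33.1000 pm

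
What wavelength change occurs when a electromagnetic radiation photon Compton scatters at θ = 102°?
2.9308 pm

Using the Compton scattering formula:
Δλ = λ_C(1 - cos θ)

where λ_C = h/(m_e·c) ≈ 2.4263 pm is the Compton wavelength of an electron.

For θ = 102°:
cos(102°) = -0.2079
1 - cos(102°) = 1.2079

Δλ = 2.4263 × 1.2079
Δλ = 2.9308 pm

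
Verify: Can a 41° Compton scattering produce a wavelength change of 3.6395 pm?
No, inconsistent

Calculate the expected shift for θ = 41°:

Δλ_expected = λ_C(1 - cos(41°))
Δλ_expected = 2.4263 × (1 - cos(41°))
Δλ_expected = 2.4263 × 0.2453
Δλ_expected = 0.5952 pm

Given shift: 3.6395 pm
Expected shift: 0.5952 pm
Difference: 3.0443 pm

The values do not match. The given shift corresponds to θ ≈ 120.0°, not 41°.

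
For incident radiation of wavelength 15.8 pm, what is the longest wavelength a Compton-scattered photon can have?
20.6526 pm (at θ = 180°)

The Compton shift is Δλ = λ_C(1 − cos θ).

Since cos θ ranges from −1 to 1, the factor (1 − cos θ) ranges from 0 to 2; the maximum shift occurs at θ = 180° (backscattering):
Δλ_max = 2λ_C = 2 × 2.4263 pm = 4.8526 pm

Maximum scattered wavelength:
λ'_max = λ₀ + Δλ_max = 15.8 + 4.8526 = 20.6526 pm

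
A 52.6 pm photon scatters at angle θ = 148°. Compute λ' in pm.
57.0839 pm

Using the Compton scattering formula:
λ' = λ + Δλ = λ + λ_C(1 - cos θ)

Given:
- Initial wavelength λ = 52.6 pm
- Scattering angle θ = 148°
- Compton wavelength λ_C ≈ 2.4263 pm

Calculate the shift:
Δλ = 2.4263 × (1 - cos(148°))
Δλ = 2.4263 × 1.8480
Δλ = 4.4839 pm

Final wavelength:
λ' = 52.6 + 4.4839 = 57.0839 pm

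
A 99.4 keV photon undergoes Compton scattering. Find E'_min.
71.5601 keV (at θ = 180°)

The scattered photon has minimum energy when its wavelength is maximum, i.e., when the Compton shift Δλ = λ_C(1 − cos θ) is maximum. This occurs at θ = 180° (backscattering), giving Δλ_max = 2λ_C = 4.8526 pm.

Initial wavelength: λ₀ = hc/E₀ = 12.4733 pm
Maximum final wavelength: λ'_max = λ₀ + 2λ_C = 12.4733 + 4.8526 = 17.3259 pm
Minimum final energy: E'_min = hc/λ'_max = 71.5601 keV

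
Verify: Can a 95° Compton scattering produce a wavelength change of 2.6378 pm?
Yes, consistent

Calculate the expected shift for θ = 95°:

Δλ_expected = λ_C(1 - cos(95°))
Δλ_expected = 2.4263 × (1 - cos(95°))
Δλ_expected = 2.4263 × 1.0872
Δλ_expected = 2.6378 pm

Given shift: 2.6378 pm
Expected shift: 2.6378 pm
Difference: 0.0000 pm

The values match. This is consistent with Compton scattering at the stated angle.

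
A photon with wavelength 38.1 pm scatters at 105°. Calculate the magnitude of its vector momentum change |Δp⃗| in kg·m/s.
2.6582e-23 kg·m/s

Photon momentum magnitude is p = h/λ.

Initial momentum:
p₀ = h/λ = 6.6261e-34/3.8100e-11 = 1.7391e-23 kg·m/s

After scattering:
λ' = λ + Δλ = 38.1 + 3.0543 = 41.1543 pm
p' = h/λ' = 6.6261e-34/4.1154e-11 = 1.6101e-23 kg·m/s

Momentum is a vector; the scattered photon's direction makes angle θ = 105° with the incident direction. The magnitude of the vector change Δp⃗ = p⃗₀ − p⃗' is found from the law of cosines:
|Δp⃗|² = p₀² + p'² − 2p₀p'cos θ
|Δp⃗|² = (1.7391e-23)² + (1.6101e-23)² − 2·1.7391e-23·1.6101e-23·cos(105°)
|Δp⃗| = 2.6582e-23 kg·m/s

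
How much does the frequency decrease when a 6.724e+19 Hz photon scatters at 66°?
1.641e+19 Hz (decrease)

Convert frequency to wavelength (c = 299792458 m/s):
λ₀ = c/f₀ = 299792458/6.724e+19 = 4.4585434e-12 m = 4.4585 pm

Calculate Compton shift:
Δλ = λ_C(1 - cos(66°)) = 1.4394 pm

Final wavelength:
λ' = λ₀ + Δλ = 4.4585 + 1.4394 = 5.8980 pm

Final frequency:
f' = c/λ' = 299792458/5.8979844e-12 = 5.0829646e+19 Hz

Frequency shift (decrease):
Δf = f₀ - f' = 6.724e+19 - 5.0829646e+19 = 1.641e+19 Hz

(Intermediate values are shown rounded; full precision is carried through to the final answer.)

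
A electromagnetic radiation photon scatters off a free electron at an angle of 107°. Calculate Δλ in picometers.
3.1357 pm

Using the Compton scattering formula:
Δλ = λ_C(1 - cos θ)

where λ_C = h/(m_e·c) ≈ 2.4263 pm is the Compton wavelength of an electron.

For θ = 107°:
cos(107°) = -0.2924
1 - cos(107°) = 1.2924

Δλ = 2.4263 × 1.2924
Δλ = 3.1357 pm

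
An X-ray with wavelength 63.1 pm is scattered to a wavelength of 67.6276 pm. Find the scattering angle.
150.00°

First find the wavelength shift:
Δλ = λ' - λ = 67.6276 - 63.1 = 4.5276 pm

Using Δλ = λ_C(1 - cos θ), with λ_C = h/(m_e·c) ≈ 2.42631024 pm:
cos θ = 1 - Δλ/λ_C
cos θ = 1 - 4.5276/2.42631024
cos θ = -0.866043

θ = arccos(-0.866043)
θ = 150.00°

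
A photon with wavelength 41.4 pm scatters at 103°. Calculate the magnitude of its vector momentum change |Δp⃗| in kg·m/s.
2.4221e-23 kg·m/s

Photon momentum magnitude is p = h/λ.

Initial momentum:
p₀ = h/λ = 6.6261e-34/4.1400e-11 = 1.6005e-23 kg·m/s

After scattering:
λ' = λ + Δλ = 41.4 + 2.9721 = 44.3721 pm
p' = h/λ' = 6.6261e-34/4.4372e-11 = 1.4933e-23 kg·m/s

Momentum is a vector; the scattered photon's direction makes angle θ = 103° with the incident direction. The magnitude of the vector change Δp⃗ = p⃗₀ − p⃗' is found from the law of cosines:
|Δp⃗|² = p₀² + p'² − 2p₀p'cos θ
|Δp⃗|² = (1.6005e-23)² + (1.4933e-23)² − 2·1.6005e-23·1.4933e-23·cos(103°)
|Δp⃗| = 2.4221e-23 kg·m/s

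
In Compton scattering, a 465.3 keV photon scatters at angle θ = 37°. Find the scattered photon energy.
393.2036 keV

First convert energy to wavelength:
λ = hc/E, with hc ≈ 1239.842 keV·pm (i.e. 1239.842 eV·nm)

For E = 465.3 keV = 465300 eV:
λ = 1239.842 keV·pm / 465.3 keV
λ = 2.6646 pm

Calculate the Compton shift:
Δλ = λ_C(1 - cos(37°)) = 2.4263 × 0.2014
Δλ = 0.4886 pm

Final wavelength:
λ' = 2.6646 + 0.4886 = 3.1532 pm

Final energy:
E' = hc/λ' = 1239.842 / 3.1532 = 393.2036 keV

(Intermediate values are shown rounded; full precision is carried through to the final answer.)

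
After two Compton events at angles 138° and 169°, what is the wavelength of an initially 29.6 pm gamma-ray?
38.6375 pm

Apply Compton shift twice:

First scattering at θ₁ = 138°:
Δλ₁ = λ_C(1 - cos(138°))
Δλ₁ = 2.4263 × 1.7431
Δλ₁ = 4.2294 pm

After first scattering:
λ₁ = 29.6 + 4.2294 = 33.8294 pm

Second scattering at θ₂ = 169°:
Δλ₂ = λ_C(1 - cos(169°))
Δλ₂ = 2.4263 × 1.9816
Δλ₂ = 4.8080 pm

Final wavelength:
λ₂ = 33.8294 + 4.8080 = 38.6375 pm

Total shift: Δλ_total = 4.2294 + 4.8080 = 9.0375 pm

(Intermediate values are shown rounded; full precision is carried through to the final answer.)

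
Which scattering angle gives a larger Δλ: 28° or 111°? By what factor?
111° produces the larger shift by a factor of 11.605

Calculate both shifts using Δλ = λ_C(1 - cos θ):

For θ₁ = 28°:
Δλ₁ = 2.4263 × (1 - cos(28°))
Δλ₁ = 2.4263 × 0.1171
Δλ₁ = 0.2840 pm

For θ₂ = 111°:
Δλ₂ = 2.4263 × (1 - cos(111°))
Δλ₂ = 2.4263 × 1.3584
Δλ₂ = 3.2958 pm

The 111° angle produces the larger shift.
Ratio: 3.2958/0.2840 = 11.605

(Intermediate values are shown rounded; full precision is carried through to the final answer.)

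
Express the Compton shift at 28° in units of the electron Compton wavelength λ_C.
0.1171 λ_C

The Compton shift formula is:
Δλ = λ_C(1 - cos θ)

Dividing both sides by λ_C:
Δλ/λ_C = 1 - cos θ

For θ = 28°:
Δλ/λ_C = 1 - cos(28°)
Δλ/λ_C = 1 - 0.8829
Δλ/λ_C = 0.1171

This means the shift is 0.1171 × λ_C = 0.2840 pm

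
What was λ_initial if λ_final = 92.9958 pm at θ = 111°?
89.7000 pm

From λ' = λ + Δλ, we have λ = λ' - Δλ

First calculate the Compton shift:
Δλ = λ_C(1 - cos θ)
Δλ = 2.4263 × (1 - cos(111°))
Δλ = 2.4263 × 1.3584
Δλ = 3.2958 pm

Initial wavelength:
λ = λ' - Δλ
λ = 92.9958 - 3.2958
λ = 89.7000 pm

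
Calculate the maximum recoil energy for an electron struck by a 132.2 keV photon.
45.0783 keV

Maximum energy transfer occurs at θ = 180° (backscattering).

Initial photon: E₀ = 132.2 keV → λ₀ = 9.3785 pm

Maximum Compton shift (at 180°):
Δλ_max = 2λ_C = 2 × 2.4263 = 4.8526 pm

Final wavelength:
λ' = 9.3785 + 4.8526 = 14.2312 pm

Minimum photon energy (maximum energy to electron):
E'_min = hc/λ' = 87.1217 keV

Maximum electron kinetic energy:
K_max = E₀ - E'_min = 132.2000 - 87.1217 = 45.0783 keV

(Intermediate values are shown rounded; full precision is carried through to the final answer.)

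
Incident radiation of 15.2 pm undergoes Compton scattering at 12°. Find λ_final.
15.2530 pm

Using the Compton scattering formula:
λ' = λ + Δλ = λ + λ_C(1 - cos θ)

Given:
- Initial wavelength λ = 15.2 pm
- Scattering angle θ = 12°
- Compton wavelength λ_C ≈ 2.4263 pm

Calculate the shift:
Δλ = 2.4263 × (1 - cos(12°))
Δλ = 2.4263 × 0.0219
Δλ = 0.0530 pm

Final wavelength:
λ' = 15.2 + 0.0530 = 15.2530 pm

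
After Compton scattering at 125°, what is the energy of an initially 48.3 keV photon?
42.0462 keV

First convert energy to wavelength:
λ = hc/E, with hc ≈ 1239.842 keV·pm (i.e. 1239.842 eV·nm)

For E = 48.3 keV = 48300 eV:
λ = 1239.842 keV·pm / 48.3 keV
λ = 25.6696 pm

Calculate the Compton shift:
Δλ = λ_C(1 - cos(125°)) = 2.4263 × 1.5736
Δλ = 3.8180 pm

Final wavelength:
λ' = 25.6696 + 3.8180 = 29.4876 pm

Final energy:
E' = hc/λ' = 1239.842 / 29.4876 = 42.0462 keV

(Intermediate values are shown rounded; full precision is carried through to the final answer.)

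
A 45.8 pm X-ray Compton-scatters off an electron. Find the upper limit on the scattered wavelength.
50.6526 pm (at θ = 180°)

The Compton shift is Δλ = λ_C(1 − cos θ).

Since cos θ ranges from −1 to 1, the factor (1 − cos θ) ranges from 0 to 2; the maximum shift occurs at θ = 180° (backscattering):
Δλ_max = 2λ_C = 2 × 2.4263 pm = 4.8526 pm

Maximum scattered wavelength:
λ'_max = λ₀ + Δλ_max = 45.8 + 4.8526 = 50.6526 pm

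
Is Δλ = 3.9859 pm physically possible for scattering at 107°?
No, inconsistent

Calculate the expected shift for θ = 107°:

Δλ_expected = λ_C(1 - cos(107°))
Δλ_expected = 2.4263 × (1 - cos(107°))
Δλ_expected = 2.4263 × 1.2924
Δλ_expected = 3.1357 pm

Given shift: 3.9859 pm
Expected shift: 3.1357 pm
Difference: 0.8502 pm

The values do not match. The given shift corresponds to θ ≈ 130.0°, not 107°.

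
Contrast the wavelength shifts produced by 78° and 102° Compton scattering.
102° produces the larger shift by a factor of 1.525

Calculate both shifts using Δλ = λ_C(1 - cos θ):

For θ₁ = 78°:
Δλ₁ = 2.4263 × (1 - cos(78°))
Δλ₁ = 2.4263 × 0.7921
Δλ₁ = 1.9219 pm

For θ₂ = 102°:
Δλ₂ = 2.4263 × (1 - cos(102°))
Δλ₂ = 2.4263 × 1.2079
Δλ₂ = 2.9308 pm

The 102° angle produces the larger shift.
Ratio: 2.9308/1.9219 = 1.525

(Intermediate values are shown rounded; full precision is carried through to the final answer.)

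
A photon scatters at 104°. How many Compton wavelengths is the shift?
1.2419 λ_C

The Compton shift formula is:
Δλ = λ_C(1 - cos θ)

Dividing both sides by λ_C:
Δλ/λ_C = 1 - cos θ

For θ = 104°:
Δλ/λ_C = 1 - cos(104°)
Δλ/λ_C = 1 - -0.2419
Δλ/λ_C = 1.2419

This means the shift is 1.2419 × λ_C = 3.0133 pm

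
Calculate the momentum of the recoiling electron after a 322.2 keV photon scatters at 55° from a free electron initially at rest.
1.4581e-22 kg·m/s

The electron is initially at rest, so by conservation of momentum:
p⃗_e = p⃗₀ − p⃗'  (incident photon momentum minus scattered photon momentum)

Photon momentum magnitudes (p = h/λ = E/c):
λ₀ = hc/E₀ = 3.8481 pm → p₀ = h/λ₀ = 1.7219e-22 kg·m/s
Δλ = λ_C(1 − cos 55°) = 1.0346 pm
λ' = 4.8827 pm → p' = h/λ' = 1.3571e-22 kg·m/s

The scattered photon makes angle θ = 55° with the incident direction, so by the law of cosines:
|p⃗_e|² = p₀² + p'² − 2p₀p'cos θ
|p⃗_e|² = (1.7219e-22)² + (1.3571e-22)² − 2·1.7219e-22·1.3571e-22·cos(55°)
|p⃗_e| = 1.4581e-22 kg·m/s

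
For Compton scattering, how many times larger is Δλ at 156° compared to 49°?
156° produces the larger shift by a factor of 5.564

Calculate both shifts using Δλ = λ_C(1 - cos θ):

For θ₁ = 49°:
Δλ₁ = 2.4263 × (1 - cos(49°))
Δλ₁ = 2.4263 × 0.3439
Δλ₁ = 0.8345 pm

For θ₂ = 156°:
Δλ₂ = 2.4263 × (1 - cos(156°))
Δλ₂ = 2.4263 × 1.9135
Δλ₂ = 4.6429 pm

The 156° angle produces the larger shift.
Ratio: 4.6429/0.8345 = 5.564

(Intermediate values are shown rounded; full precision is carried through to the final answer.)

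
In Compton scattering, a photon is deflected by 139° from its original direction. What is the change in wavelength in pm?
4.2575 pm

Using the Compton scattering formula:
Δλ = λ_C(1 - cos θ)

where λ_C = h/(m_e·c) ≈ 2.4263 pm is the Compton wavelength of an electron.

For θ = 139°:
cos(139°) = -0.7547
1 - cos(139°) = 1.7547

Δλ = 2.4263 × 1.7547
Δλ = 4.2575 pm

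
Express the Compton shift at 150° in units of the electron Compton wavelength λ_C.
1.8660 λ_C

The Compton shift formula is:
Δλ = λ_C(1 - cos θ)

Dividing both sides by λ_C:
Δλ/λ_C = 1 - cos θ

For θ = 150°:
Δλ/λ_C = 1 - cos(150°)
Δλ/λ_C = 1 - -0.8660
Δλ/λ_C = 1.8660

This means the shift is 1.8660 × λ_C = 4.5276 pm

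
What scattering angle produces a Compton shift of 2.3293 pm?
87.71°

From the Compton formula Δλ = λ_C(1 - cos θ), we can solve for θ:

cos θ = 1 - Δλ/λ_C

Given:
- Δλ = 2.3293 pm
- λ_C = h/(m_e·c) ≈ 2.42631024 pm

cos θ = 1 - 2.3293/2.42631024
cos θ = 1 - 0.960017
cos θ = 0.039983

θ = arccos(0.039983)
θ = 87.71°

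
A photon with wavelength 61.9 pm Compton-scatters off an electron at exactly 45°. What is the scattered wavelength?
62.6106 pm

Using the Compton formula: λ' = λ + λ_C(1 − cos θ)

For θ = 45°, cos θ = √2/2 (exact) ≈ 0.7071, so:
1 − cos 45° = 1 − (√2/2) ≈ 0.2929

Δλ = λ_C × 0.2929 = 2.4263 × 0.2929 = 0.7106 pm

λ' = 61.9 + 0.7106 = 62.6106 pm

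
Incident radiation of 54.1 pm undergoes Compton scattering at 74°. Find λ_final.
55.8575 pm

Using the Compton scattering formula:
λ' = λ + Δλ = λ + λ_C(1 - cos θ)

Given:
- Initial wavelength λ = 54.1 pm
- Scattering angle θ = 74°
- Compton wavelength λ_C ≈ 2.4263 pm

Calculate the shift:
Δλ = 2.4263 × (1 - cos(74°))
Δλ = 2.4263 × 0.7244
Δλ = 1.7575 pm

Final wavelength:
λ' = 54.1 + 1.7575 = 55.8575 pm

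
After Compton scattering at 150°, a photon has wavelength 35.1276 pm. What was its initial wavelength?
30.6000 pm

From λ' = λ + Δλ, we have λ = λ' - Δλ

First calculate the Compton shift:
Δλ = λ_C(1 - cos θ)
Δλ = 2.4263 × (1 - cos(150°))
Δλ = 2.4263 × 1.8660
Δλ = 4.5276 pm

Initial wavelength:
λ = λ' - Δλ
λ = 35.1276 - 4.5276
λ = 30.6000 pm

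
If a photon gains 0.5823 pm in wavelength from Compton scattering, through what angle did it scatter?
40.54°

From the Compton formula Δλ = λ_C(1 - cos θ), we can solve for θ:

cos θ = 1 - Δλ/λ_C

Given:
- Δλ = 0.5823 pm
- λ_C = h/(m_e·c) ≈ 2.42631024 pm

cos θ = 1 - 0.5823/2.42631024
cos θ = 1 - 0.239994
cos θ = 0.760006

θ = arccos(0.760006)
θ = 40.54°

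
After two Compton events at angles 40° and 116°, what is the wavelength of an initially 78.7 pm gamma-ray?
82.7576 pm

Apply Compton shift twice:

First scattering at θ₁ = 40°:
Δλ₁ = λ_C(1 - cos(40°))
Δλ₁ = 2.4263 × 0.2340
Δλ₁ = 0.5676 pm

After first scattering:
λ₁ = 78.7 + 0.5676 = 79.2676 pm

Second scattering at θ₂ = 116°:
Δλ₂ = λ_C(1 - cos(116°))
Δλ₂ = 2.4263 × 1.4384
Δλ₂ = 3.4899 pm

Final wavelength:
λ₂ = 79.2676 + 3.4899 = 82.7576 pm

Total shift: Δλ_total = 0.5676 + 3.4899 = 4.0576 pm

(Intermediate values are shown rounded; full precision is carried through to the final answer.)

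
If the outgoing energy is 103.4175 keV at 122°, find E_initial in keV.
149.8000 keV

Convert final energy to wavelength (hc ≈ 1239.842 keV·pm):
λ' = hc/E' = 1239.842 / 103.4175 = 11.9887 pm

Calculate the Compton shift:
Δλ = λ_C(1 - cos(122°))
Δλ = 2.4263 × (1 - cos(122°))
Δλ = 3.7121 pm

Initial wavelength:
λ = λ' - Δλ = 11.9887 - 3.7121 = 8.2766 pm

Initial energy:
E = hc/λ = 1239.842 / 8.2766 = 149.8000 keV

(Intermediate values are shown rounded; full precision is carried through to the final answer.)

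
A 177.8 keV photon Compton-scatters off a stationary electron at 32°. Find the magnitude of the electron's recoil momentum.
5.1273e-23 kg·m/s

The electron is initially at rest, so by conservation of momentum:
p⃗_e = p⃗₀ − p⃗'  (incident photon momentum minus scattered photon momentum)

Photon momentum magnitudes (p = h/λ = E/c):
λ₀ = hc/E₀ = 6.9732 pm → p₀ = h/λ₀ = 9.5021e-23 kg·m/s
Δλ = λ_C(1 − cos 32°) = 0.3687 pm
λ' = 7.3419 pm → p' = h/λ' = 9.0250e-23 kg·m/s

The scattered photon makes angle θ = 32° with the incident direction, so by the law of cosines:
|p⃗_e|² = p₀² + p'² − 2p₀p'cos θ
|p⃗_e|² = (9.5021e-23)² + (9.0250e-23)² − 2·9.5021e-23·9.0250e-23·cos(32°)
|p⃗_e| = 5.1273e-23 kg·m/s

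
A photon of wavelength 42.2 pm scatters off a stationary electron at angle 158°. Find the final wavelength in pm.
46.8759 pm

Using the Compton scattering formula:
λ' = λ + Δλ = λ + λ_C(1 - cos θ)

Given:
- Initial wavelength λ = 42.2 pm
- Scattering angle θ = 158°
- Compton wavelength λ_C ≈ 2.4263 pm

Calculate the shift:
Δλ = 2.4263 × (1 - cos(158°))
Δλ = 2.4263 × 1.9272
Δλ = 4.6759 pm

Final wavelength:
λ' = 42.2 + 4.6759 = 46.8759 pm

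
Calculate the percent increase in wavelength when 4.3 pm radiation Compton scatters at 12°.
1.2330%

Calculate the Compton shift:
Δλ = λ_C(1 - cos(12°))
Δλ = 2.4263 × (1 - cos(12°))
Δλ = 2.4263 × 0.0219
Δλ = 0.0530 pm

Percentage change:
(Δλ/λ₀) × 100 = (0.0530/4.3) × 100
= 1.2330%

(Intermediate values are shown rounded; full precision is carried through to the final answer.)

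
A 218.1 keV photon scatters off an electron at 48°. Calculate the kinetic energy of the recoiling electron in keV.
26.9885 keV

By energy conservation: K_e = E_initial - E_final

First find the scattered photon energy:
Initial wavelength: λ = hc/E = 5.6847 pm
Compton shift: Δλ = λ_C(1 - cos(48°)) = 0.8028 pm
Final wavelength: λ' = 5.6847 + 0.8028 = 6.4875 pm
Final photon energy: E' = hc/λ' = 191.1115 keV

Electron kinetic energy:
K_e = E - E' = 218.1000 - 191.1115 = 26.9885 keV

(Intermediate values are shown rounded; full precision is carried through to the final answer.)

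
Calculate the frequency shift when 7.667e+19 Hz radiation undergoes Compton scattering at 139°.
3.997e+19 Hz (decrease)

Convert frequency to wavelength (c = 299792458 m/s):
λ₀ = c/f₀ = 299792458/7.667e+19 = 3.9101664e-12 m = 3.9102 pm

Calculate Compton shift:
Δλ = λ_C(1 - cos(139°)) = 4.2575 pm

Final wavelength:
λ' = λ₀ + Δλ = 3.9102 + 4.2575 = 8.1676 pm

Final frequency:
f' = c/λ' = 299792458/8.1676362e-12 = 3.6704923e+19 Hz

Frequency shift (decrease):
Δf = f₀ - f' = 7.667e+19 - 3.6704923e+19 = 3.997e+19 Hz

(Intermediate values are shown rounded; full precision is carried through to the final answer.)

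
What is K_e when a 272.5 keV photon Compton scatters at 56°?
51.8645 keV

By energy conservation: K_e = E_initial - E_final

First find the scattered photon energy:
Initial wavelength: λ = hc/E = 4.5499 pm
Compton shift: Δλ = λ_C(1 - cos(56°)) = 1.0695 pm
Final wavelength: λ' = 4.5499 + 1.0695 = 5.6194 pm
Final photon energy: E' = hc/λ' = 220.6355 keV

Electron kinetic energy:
K_e = E - E' = 272.5000 - 220.6355 = 51.8645 keV

(Intermediate values are shown rounded; full precision is carried through to the final answer.)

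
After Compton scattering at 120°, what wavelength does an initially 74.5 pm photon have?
78.1395 pm

Using the Compton formula: λ' = λ + λ_C(1 − cos θ)

For θ = 120°, cos θ = -1/2 (exact) = -0.5000, so:
1 − cos 120° = 1 − (-1/2) = 1.5000

Δλ = λ_C × 1.5000 = 2.4263 × 1.5000 = 3.6395 pm

λ' = 74.5 + 3.6395 = 78.1395 pm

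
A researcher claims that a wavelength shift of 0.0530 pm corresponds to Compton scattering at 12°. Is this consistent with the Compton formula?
Yes, consistent

Calculate the expected shift for θ = 12°:

Δλ_expected = λ_C(1 - cos(12°))
Δλ_expected = 2.4263 × (1 - cos(12°))
Δλ_expected = 2.4263 × 0.0219
Δλ_expected = 0.0530 pm

Given shift: 0.0530 pm
Expected shift: 0.0530 pm
Difference: 0.0000 pm

The values match. This is consistent with Compton scattering at the stated angle.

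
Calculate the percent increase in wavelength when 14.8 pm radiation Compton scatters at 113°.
22.7996%

Calculate the Compton shift:
Δλ = λ_C(1 - cos(113°))
Δλ = 2.4263 × (1 - cos(113°))
Δλ = 2.4263 × 1.3907
Δλ = 3.3743 pm

Percentage change:
(Δλ/λ₀) × 100 = (3.3743/14.8) × 100
= 22.7996%

(Intermediate values are shown rounded; full precision is carried through to the final answer.)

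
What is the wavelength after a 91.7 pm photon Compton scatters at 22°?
91.8767 pm

Using the Compton scattering formula:
λ' = λ + Δλ = λ + λ_C(1 - cos θ)

Given:
- Initial wavelength λ = 91.7 pm
- Scattering angle θ = 22°
- Compton wavelength λ_C ≈ 2.4263 pm

Calculate the shift:
Δλ = 2.4263 × (1 - cos(22°))
Δλ = 2.4263 × 0.0728
Δλ = 0.1767 pm

Final wavelength:
λ' = 91.7 + 0.1767 = 91.8767 pm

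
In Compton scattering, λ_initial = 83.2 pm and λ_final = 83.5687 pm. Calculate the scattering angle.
32.00°

First find the wavelength shift:
Δλ = λ' - λ = 83.5687 - 83.2 = 0.3687 pm

Using Δλ = λ_C(1 - cos θ), with λ_C = h/(m_e·c) ≈ 2.42631024 pm:
cos θ = 1 - Δλ/λ_C
cos θ = 1 - 0.3687/2.42631024
cos θ = 0.848041

θ = arccos(0.848041)
θ = 32.00°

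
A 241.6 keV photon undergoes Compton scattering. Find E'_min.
124.1777 keV (at θ = 180°)

The scattered photon has minimum energy when its wavelength is maximum, i.e., when the Compton shift Δλ = λ_C(1 − cos θ) is maximum. This occurs at θ = 180° (backscattering), giving Δλ_max = 2λ_C = 4.8526 pm.

Initial wavelength: λ₀ = hc/E₀ = 5.1318 pm
Maximum final wavelength: λ'_max = λ₀ + 2λ_C = 5.1318 + 4.8526 = 9.9844 pm
Minimum final energy: E'_min = hc/λ'_max = 124.1777 keV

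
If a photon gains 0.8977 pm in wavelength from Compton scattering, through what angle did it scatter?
50.95°

From the Compton formula Δλ = λ_C(1 - cos θ), we can solve for θ:

cos θ = 1 - Δλ/λ_C

Given:
- Δλ = 0.8977 pm
- λ_C = h/(m_e·c) ≈ 2.42631024 pm

cos θ = 1 - 0.8977/2.42631024
cos θ = 1 - 0.369986
cos θ = 0.630014

θ = arccos(0.630014)
θ = 50.95°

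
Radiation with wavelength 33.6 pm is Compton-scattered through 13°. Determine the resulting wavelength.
33.6622 pm

Using the Compton scattering formula:
λ' = λ + Δλ = λ + λ_C(1 - cos θ)

Given:
- Initial wavelength λ = 33.6 pm
- Scattering angle θ = 13°
- Compton wavelength λ_C ≈ 2.4263 pm

Calculate the shift:
Δλ = 2.4263 × (1 - cos(13°))
Δλ = 2.4263 × 0.0256
Δλ = 0.0622 pm

Final wavelength:
λ' = 33.6 + 0.0622 = 33.6622 pm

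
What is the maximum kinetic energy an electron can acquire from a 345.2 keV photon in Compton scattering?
198.3738 keV

Maximum energy transfer occurs at θ = 180° (backscattering).

Initial photon: E₀ = 345.2 keV → λ₀ = 3.5917 pm

Maximum Compton shift (at 180°):
Δλ_max = 2λ_C = 2 × 2.4263 = 4.8526 pm

Final wavelength:
λ' = 3.5917 + 4.8526 = 8.4443 pm

Minimum photon energy (maximum energy to electron):
E'_min = hc/λ' = 146.8262 keV

Maximum electron kinetic energy:
K_max = E₀ - E'_min = 345.2000 - 146.8262 = 198.3738 keV

(Intermediate values are shown rounded; full precision is carried through to the final answer.)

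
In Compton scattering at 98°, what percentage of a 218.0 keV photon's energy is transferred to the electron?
0.3270 (or 32.70%)

Calculate initial and final photon energies:

Initial: E₀ = 218.0 keV → λ₀ = 5.6873 pm
Compton shift: Δλ = 2.7640 pm
Final wavelength: λ' = 8.4513 pm
Final energy: E' = 146.7037 keV

Fractional energy loss:
(E₀ - E')/E₀ = (218.0000 - 146.7037)/218.0000
= 71.2963/218.0000
= 0.3270
= 32.70%

(Intermediate values are shown rounded; full precision is carried through to the final answer.)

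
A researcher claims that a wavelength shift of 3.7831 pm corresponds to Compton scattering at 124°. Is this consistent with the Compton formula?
Yes, consistent

Calculate the expected shift for θ = 124°:

Δλ_expected = λ_C(1 - cos(124°))
Δλ_expected = 2.4263 × (1 - cos(124°))
Δλ_expected = 2.4263 × 1.5592
Δλ_expected = 3.7831 pm

Given shift: 3.7831 pm
Expected shift: 3.7831 pm
Difference: 0.0000 pm

The values match. This is consistent with Compton scattering at the stated angle.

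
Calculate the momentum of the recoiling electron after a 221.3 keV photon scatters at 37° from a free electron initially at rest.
7.2604e-23 kg·m/s

The electron is initially at rest, so by conservation of momentum:
p⃗_e = p⃗₀ − p⃗'  (incident photon momentum minus scattered photon momentum)

Photon momentum magnitudes (p = h/λ = E/c):
λ₀ = hc/E₀ = 5.6025 pm → p₀ = h/λ₀ = 1.1827e-22 kg·m/s
Δλ = λ_C(1 − cos 37°) = 0.4886 pm
λ' = 6.0911 pm → p' = h/λ' = 1.0878e-22 kg·m/s

The scattered photon makes angle θ = 37° with the incident direction, so by the law of cosines:
|p⃗_e|² = p₀² + p'² − 2p₀p'cos θ
|p⃗_e|² = (1.1827e-22)² + (1.0878e-22)² − 2·1.1827e-22·1.0878e-22·cos(37°)
|p⃗_e| = 7.2604e-23 kg·m/s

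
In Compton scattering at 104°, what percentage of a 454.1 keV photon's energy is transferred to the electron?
0.5246 (or 52.46%)

Calculate initial and final photon energies:

Initial: E₀ = 454.1 keV → λ₀ = 2.7303 pm
Compton shift: Δλ = 3.0133 pm
Final wavelength: λ' = 5.7436 pm
Final energy: E' = 215.8644 keV

Fractional energy loss:
(E₀ - E')/E₀ = (454.1000 - 215.8644)/454.1000
= 238.2356/454.1000
= 0.5246
= 52.46%

(Intermediate values are shown rounded; full precision is carried through to the final answer.)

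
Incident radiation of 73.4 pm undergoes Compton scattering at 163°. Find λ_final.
78.1466 pm

Using the Compton scattering formula:
λ' = λ + Δλ = λ + λ_C(1 - cos θ)

Given:
- Initial wavelength λ = 73.4 pm
- Scattering angle θ = 163°
- Compton wavelength λ_C ≈ 2.4263 pm

Calculate the shift:
Δλ = 2.4263 × (1 - cos(163°))
Δλ = 2.4263 × 1.9563
Δλ = 4.7466 pm

Final wavelength:
λ' = 73.4 + 4.7466 = 78.1466 pm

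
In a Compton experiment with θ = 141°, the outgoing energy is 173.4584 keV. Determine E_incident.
437.1999 keV

Convert final energy to wavelength (hc ≈ 1239.842 keV·pm):
λ' = hc/E' = 1239.842 / 173.4584 = 7.1478 pm

Calculate the Compton shift:
Δλ = λ_C(1 - cos(141°))
Δλ = 2.4263 × (1 - cos(141°))
Δλ = 4.3119 pm

Initial wavelength:
λ = λ' - Δλ = 7.1478 - 4.3119 = 2.8359 pm

Initial energy:
E = hc/λ = 1239.842 / 2.8359 = 437.1999 keV

(Intermediate values are shown rounded; full precision is carried through to the final answer.)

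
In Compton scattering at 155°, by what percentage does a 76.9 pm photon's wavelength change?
6.0147%

Calculate the Compton shift:
Δλ = λ_C(1 - cos(155°))
Δλ = 2.4263 × (1 - cos(155°))
Δλ = 2.4263 × 1.9063
Δλ = 4.6253 pm

Percentage change:
(Δλ/λ₀) × 100 = (4.6253/76.9) × 100
= 6.0147%

(Intermediate values are shown rounded; full precision is carried through to the final answer.)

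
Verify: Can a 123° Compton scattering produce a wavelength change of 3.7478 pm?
Yes, consistent

Calculate the expected shift for θ = 123°:

Δλ_expected = λ_C(1 - cos(123°))
Δλ_expected = 2.4263 × (1 - cos(123°))
Δλ_expected = 2.4263 × 1.5446
Δλ_expected = 3.7478 pm

Given shift: 3.7478 pm
Expected shift: 3.7478 pm
Difference: 0.0000 pm

The values match. This is consistent with Compton scattering at the stated angle.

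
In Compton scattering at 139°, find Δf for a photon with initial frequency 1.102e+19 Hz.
1.491e+18 Hz (decrease)

Convert frequency to wavelength (c = 299792458 m/s):
λ₀ = c/f₀ = 299792458/1.102e+19 = 2.7204397e-11 m = 27.2044 pm

Calculate Compton shift:
Δλ = λ_C(1 - cos(139°)) = 4.2575 pm

Final wavelength:
λ' = λ₀ + Δλ = 27.2044 + 4.2575 = 31.4619 pm

Final frequency:
f' = c/λ' = 299792458/3.1461867e-11 = 9.5287561e+18 Hz

Frequency shift (decrease):
Δf = f₀ - f' = 1.102e+19 - 9.5287561e+18 = 1.491e+18 Hz

(Intermediate values are shown rounded; full precision is carried through to the final answer.)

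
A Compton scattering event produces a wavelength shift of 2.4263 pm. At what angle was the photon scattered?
90.00°

From the Compton formula Δλ = λ_C(1 - cos θ), we can solve for θ:

cos θ = 1 - Δλ/λ_C

Given:
- Δλ = 2.4263 pm
- λ_C = h/(m_e·c) ≈ 2.42631024 pm

cos θ = 1 - 2.4263/2.42631024
cos θ = 1 - 0.999996
cos θ = 0.000004

θ = arccos(0.000004)
θ = 90.00°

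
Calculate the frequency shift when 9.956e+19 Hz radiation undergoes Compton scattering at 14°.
2.327e+18 Hz (decrease)

Convert frequency to wavelength (c = 299792458 m/s):
λ₀ = c/f₀ = 299792458/9.956e+19 = 3.0111737e-12 m = 3.0112 pm

Calculate Compton shift:
Δλ = λ_C(1 - cos(14°)) = 0.0721 pm

Final wavelength:
λ' = λ₀ + Δλ = 3.0112 + 0.0721 = 3.0832 pm

Final frequency:
f' = c/λ' = 299792458/3.0832455e-12 = 9.7232755e+19 Hz

Frequency shift (decrease):
Δf = f₀ - f' = 9.956e+19 - 9.7232755e+19 = 2.327e+18 Hz

(Intermediate values are shown rounded; full precision is carried through to the final answer.)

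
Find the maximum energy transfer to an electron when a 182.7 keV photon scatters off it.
76.1737 keV

Maximum energy transfer occurs at θ = 180° (backscattering).

Initial photon: E₀ = 182.7 keV → λ₀ = 6.7862 pm

Maximum Compton shift (at 180°):
Δλ_max = 2λ_C = 2 × 2.4263 = 4.8526 pm

Final wavelength:
λ' = 6.7862 + 4.8526 = 11.6388 pm

Minimum photon energy (maximum energy to electron):
E'_min = hc/λ' = 106.5263 keV

Maximum electron kinetic energy:
K_max = E₀ - E'_min = 182.7000 - 106.5263 = 76.1737 keV

(Intermediate values are shown rounded; full precision is carried through to the final answer.)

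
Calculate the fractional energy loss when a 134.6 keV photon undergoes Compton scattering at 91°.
0.2114 (or 21.14%)

Calculate initial and final photon energies:

Initial: E₀ = 134.6 keV → λ₀ = 9.2113 pm
Compton shift: Δλ = 2.4687 pm
Final wavelength: λ' = 11.6800 pm
Final energy: E' = 106.1512 keV

Fractional energy loss:
(E₀ - E')/E₀ = (134.6000 - 106.1512)/134.6000
= 28.4488/134.6000
= 0.2114
= 21.14%

(Intermediate values are shown rounded; full precision is carried through to the final answer.)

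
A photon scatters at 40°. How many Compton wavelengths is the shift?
0.2340 λ_C

The Compton shift formula is:
Δλ = λ_C(1 - cos θ)

Dividing both sides by λ_C:
Δλ/λ_C = 1 - cos θ

For θ = 40°:
Δλ/λ_C = 1 - cos(40°)
Δλ/λ_C = 1 - 0.7660
Δλ/λ_C = 0.2340

This means the shift is 0.2340 × λ_C = 0.5676 pm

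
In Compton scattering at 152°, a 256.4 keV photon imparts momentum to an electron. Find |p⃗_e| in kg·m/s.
2.0197e-22 kg·m/s

The electron is initially at rest, so by conservation of momentum:
p⃗_e = p⃗₀ − p⃗'  (incident photon momentum minus scattered photon momentum)

Photon momentum magnitudes (p = h/λ = E/c):
λ₀ = hc/E₀ = 4.8356 pm → p₀ = h/λ₀ = 1.3703e-22 kg·m/s
Δλ = λ_C(1 − cos 152°) = 4.5686 pm
λ' = 9.4042 pm → p' = h/λ' = 7.0459e-23 kg·m/s

The scattered photon makes angle θ = 152° with the incident direction, so by the law of cosines:
|p⃗_e|² = p₀² + p'² − 2p₀p'cos θ
|p⃗_e|² = (1.3703e-22)² + (7.0459e-23)² − 2·1.3703e-22·7.0459e-23·cos(152°)
|p⃗_e| = 2.0197e-22 kg·m/s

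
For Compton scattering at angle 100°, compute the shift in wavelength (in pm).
2.8476 pm

Using the Compton scattering formula:
Δλ = λ_C(1 - cos θ)

where λ_C = h/(m_e·c) ≈ 2.4263 pm is the Compton wavelength of an electron.

For θ = 100°:
cos(100°) = -0.1736
1 - cos(100°) = 1.1736

Δλ = 2.4263 × 1.1736
Δλ = 2.8476 pm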